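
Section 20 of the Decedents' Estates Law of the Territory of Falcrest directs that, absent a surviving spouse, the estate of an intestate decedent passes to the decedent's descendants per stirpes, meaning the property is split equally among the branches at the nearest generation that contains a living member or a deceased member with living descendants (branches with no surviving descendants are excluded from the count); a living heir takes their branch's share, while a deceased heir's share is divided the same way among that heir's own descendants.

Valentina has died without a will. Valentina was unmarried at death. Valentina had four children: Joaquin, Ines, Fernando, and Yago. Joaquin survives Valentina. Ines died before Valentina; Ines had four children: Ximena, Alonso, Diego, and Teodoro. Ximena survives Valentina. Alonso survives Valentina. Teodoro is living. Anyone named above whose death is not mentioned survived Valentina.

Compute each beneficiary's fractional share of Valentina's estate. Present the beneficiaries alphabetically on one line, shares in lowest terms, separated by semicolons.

There is no surviving spouse, so the entire estate passes to Valentina's descendants per stirpes.
The estate is divided into 4 equal shares of 1/4 among Joaquin, Ines, Fernando, Yago.
Joaquin is living and takes 1/4.
Ines predeceased; the 1/4 allotted to Ines's branch passes to Ines's issue by representation.
The 1/4 is divided into 4 equal shares of 1/16 among Ximena, Alonso, Diego, Teodoro.
Ximena is living and takes 1/16.
Alonso is living and takes 1/16.
Diego is living and takes 1/16.
Teodoro is living and takes 1/16.
Fernando is living and takes 1/4.
Yago is living and takes 1/4.

Alonso 1/16; Diego 1/16; Fernando 1/4; Joaquin 1/4; Teodoro 1/16; Ximena 1/16; Yago 1/4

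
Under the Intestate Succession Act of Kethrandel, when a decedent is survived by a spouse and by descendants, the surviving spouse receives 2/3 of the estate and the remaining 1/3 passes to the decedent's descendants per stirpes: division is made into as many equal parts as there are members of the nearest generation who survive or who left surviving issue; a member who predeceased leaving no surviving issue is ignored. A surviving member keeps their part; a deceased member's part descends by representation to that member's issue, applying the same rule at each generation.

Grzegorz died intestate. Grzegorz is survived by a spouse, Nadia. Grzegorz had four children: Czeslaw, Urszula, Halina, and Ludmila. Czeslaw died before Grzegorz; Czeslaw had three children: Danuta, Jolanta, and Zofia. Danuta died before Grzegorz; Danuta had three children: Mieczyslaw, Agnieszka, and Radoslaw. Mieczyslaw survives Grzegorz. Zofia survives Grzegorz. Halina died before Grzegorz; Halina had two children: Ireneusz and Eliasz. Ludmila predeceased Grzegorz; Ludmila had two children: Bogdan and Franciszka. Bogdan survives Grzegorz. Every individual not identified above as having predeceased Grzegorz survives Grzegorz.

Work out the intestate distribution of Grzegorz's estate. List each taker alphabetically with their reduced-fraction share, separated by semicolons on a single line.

Agnieszka 1/108; Bogdan 1/24; Eliasz 1/24; Franciszka 1/24; Ireneusz 1/24; Jolanta 1/36; Mieczyslaw 1/108; Nadia 2/3; Radoslaw 1/108; Urszula 1/12; Zofia 1/36

Nadia, as surviving spouse, takes 2/3.
The remaining 1/3 passes to Grzegorz's descendants per stirpes.
The 1/3 is divided into 4 equal shares of 1/12 among Czeslaw, Urszula, Halina, Ludmila.
Czeslaw predeceased; the 1/12 allotted to Czeslaw's branch passes to Czeslaw's issue by representation.
The 1/12 is divided into 3 equal shares of 1/36 among Danuta, Jolanta, Zofia.
Danuta predeceased; the 1/36 allotted to Danuta's branch passes to Danuta's issue by representation.
The 1/36 is divided into 3 equal shares of 1/108 among Mieczyslaw, Agnieszka, Radoslaw.
Mieczyslaw is living and takes 1/108.
Agnieszka is living and takes 1/108.
Radoslaw is living and takes 1/108.
Jolanta is living and takes 1/36.
Zofia is living and takes 1/36.
Urszula is living and takes 1/12.
Halina predeceased; the 1/12 allotted to Halina's branch passes to Halina's issue by representation.
The 1/12 is divided into 2 equal shares of 1/24 among Ireneusz, Eliasz.
Ireneusz is living and takes 1/24.
Eliasz is living and takes 1/24.
Ludmila predeceased; the 1/12 allotted to Ludmila's branch passes to Ludmila's issue by representation.
The 1/12 is divided into 2 equal shares of 1/24 among Bogdan, Franciszka.
Bogdan is living and takes 1/24.
Franciszka is living and takes 1/24.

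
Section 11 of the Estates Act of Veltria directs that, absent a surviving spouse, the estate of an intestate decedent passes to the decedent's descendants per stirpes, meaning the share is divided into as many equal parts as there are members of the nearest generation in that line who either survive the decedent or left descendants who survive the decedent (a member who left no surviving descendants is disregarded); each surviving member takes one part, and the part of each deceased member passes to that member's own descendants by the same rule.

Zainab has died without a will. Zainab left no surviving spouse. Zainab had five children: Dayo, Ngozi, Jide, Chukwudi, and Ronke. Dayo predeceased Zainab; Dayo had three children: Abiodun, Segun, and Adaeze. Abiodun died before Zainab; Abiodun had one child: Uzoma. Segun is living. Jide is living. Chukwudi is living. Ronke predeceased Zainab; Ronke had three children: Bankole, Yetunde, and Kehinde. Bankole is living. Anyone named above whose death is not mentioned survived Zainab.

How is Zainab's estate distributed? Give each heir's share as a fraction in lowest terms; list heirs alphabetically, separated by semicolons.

There is no surviving spouse, so the entire estate passes to Zainab's descendants per stirpes.
The estate is divided into 5 equal shares of 1/5 among Dayo, Ngozi, Jide, Chukwudi, Ronke.
Dayo predeceased; the 1/5 allotted to Dayo's branch passes to Dayo's issue by representation.
The 1/5 is divided into 3 equal shares of 1/15 among Abiodun, Segun, Adaeze.
Abiodun predeceased; the 1/15 allotted to Abiodun's branch passes to Abiodun's issue by representation.
Uzoma is the sole taker at this level and receives the full 1/15.
Segun is living and takes 1/15.
Adaeze is living and takes 1/15.
Ngozi is living and takes 1/5.
Jide is living and takes 1/5.
Chukwudi is living and takes 1/5.
Ronke predeceased; the 1/5 allotted to Ronke's branch passes to Ronke's issue by representation.
The 1/5 is divided into 3 equal shares of 1/15 among Bankole, Yetunde, Kehinde.
Bankole is living and takes 1/15.
Yetunde is living and takes 1/15.
Kehinde is living and takes 1/15.

Adaeze 1/15; Bankole 1/15; Chukwudi 1/5; Jide 1/5; Kehinde 1/15; Ngozi 1/5; Segun 1/15; Uzoma 1/15; Yetunde 1/15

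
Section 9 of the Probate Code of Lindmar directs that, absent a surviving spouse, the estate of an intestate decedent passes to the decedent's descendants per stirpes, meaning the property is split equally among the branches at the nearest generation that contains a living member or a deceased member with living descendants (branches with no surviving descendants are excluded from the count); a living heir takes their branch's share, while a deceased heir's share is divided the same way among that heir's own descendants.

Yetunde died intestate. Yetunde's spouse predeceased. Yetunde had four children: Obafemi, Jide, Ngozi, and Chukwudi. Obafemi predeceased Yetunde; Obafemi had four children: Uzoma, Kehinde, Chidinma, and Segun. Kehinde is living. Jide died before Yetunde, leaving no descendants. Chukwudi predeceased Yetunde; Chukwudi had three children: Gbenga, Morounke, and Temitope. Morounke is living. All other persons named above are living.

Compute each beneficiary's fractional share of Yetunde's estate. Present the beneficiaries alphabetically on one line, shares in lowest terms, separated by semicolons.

Chidinma 1/12; Gbenga 1/9; Kehinde 1/12; Morounke 1/9; Ngozi 1/3; Segun 1/12; Temitope 1/9; Uzoma 1/12

There is no surviving spouse, so the entire estate passes to Yetunde's descendants per stirpes.
Jide left no surviving issue, so that branch lapses and is disregarded.
The estate is divided into 3 equal shares of 1/3 among Obafemi, Ngozi, Chukwudi.
Obafemi predeceased; the 1/3 allotted to Obafemi's branch passes to Obafemi's issue by representation.
The 1/3 is divided into 4 equal shares of 1/12 among Uzoma, Kehinde, Chidinma, Segun.
Uzoma is living and takes 1/12.
Kehinde is living and takes 1/12.
Chidinma is living and takes 1/12.
Segun is living and takes 1/12.
Ngozi is living and takes 1/3.
Chukwudi predeceased; the 1/3 allotted to Chukwudi's branch passes to Chukwudi's issue by representation.
The 1/3 is divided into 3 equal shares of 1/9 among Gbenga, Morounke, Temitope.
Gbenga is living and takes 1/9.
Morounke is living and takes 1/9.
Temitope is living and takes 1/9.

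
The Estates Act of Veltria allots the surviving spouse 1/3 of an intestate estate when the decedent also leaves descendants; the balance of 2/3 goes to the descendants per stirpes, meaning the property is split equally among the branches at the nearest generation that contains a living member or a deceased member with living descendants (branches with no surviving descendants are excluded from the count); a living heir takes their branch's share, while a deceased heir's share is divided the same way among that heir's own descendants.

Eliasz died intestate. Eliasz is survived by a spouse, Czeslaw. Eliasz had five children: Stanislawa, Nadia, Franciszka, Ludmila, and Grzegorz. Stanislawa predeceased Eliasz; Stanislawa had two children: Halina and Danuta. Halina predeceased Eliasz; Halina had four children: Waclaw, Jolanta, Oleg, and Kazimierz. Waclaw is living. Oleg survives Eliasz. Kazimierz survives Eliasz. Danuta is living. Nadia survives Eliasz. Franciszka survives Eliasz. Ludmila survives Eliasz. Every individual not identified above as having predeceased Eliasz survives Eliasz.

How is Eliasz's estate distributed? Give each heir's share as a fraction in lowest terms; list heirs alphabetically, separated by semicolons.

Czeslaw 1/3; Danuta 1/15; Franciszka 2/15; Grzegorz 2/15; Jolanta 1/60; Kazimierz 1/60; Ludmila 2/15; Nadia 2/15; Oleg 1/60; Waclaw 1/60

Czeslaw, as surviving spouse, takes 1/3.
The remaining 2/3 passes to Eliasz's descendants per stirpes.
The 2/3 is divided into 5 equal shares of 2/15 among Stanislawa, Nadia, Franciszka, Ludmila, Grzegorz.
Stanislawa predeceased; the 2/15 allotted to Stanislawa's branch passes to Stanislawa's issue by representation.
The 2/15 is divided into 2 equal shares of 1/15 among Halina, Danuta.
Halina predeceased; the 1/15 allotted to Halina's branch passes to Halina's issue by representation.
The 1/15 is divided into 4 equal shares of 1/60 among Waclaw, Jolanta, Oleg, Kazimierz.
Waclaw is living and takes 1/60.
Jolanta is living and takes 1/60.
Oleg is living and takes 1/60.
Kazimierz is living and takes 1/60.
Danuta is living and takes 1/15.
Nadia is living and takes 2/15.
Franciszka is living and takes 2/15.
Ludmila is living and takes 2/15.
Grzegorz is living and takes 2/15.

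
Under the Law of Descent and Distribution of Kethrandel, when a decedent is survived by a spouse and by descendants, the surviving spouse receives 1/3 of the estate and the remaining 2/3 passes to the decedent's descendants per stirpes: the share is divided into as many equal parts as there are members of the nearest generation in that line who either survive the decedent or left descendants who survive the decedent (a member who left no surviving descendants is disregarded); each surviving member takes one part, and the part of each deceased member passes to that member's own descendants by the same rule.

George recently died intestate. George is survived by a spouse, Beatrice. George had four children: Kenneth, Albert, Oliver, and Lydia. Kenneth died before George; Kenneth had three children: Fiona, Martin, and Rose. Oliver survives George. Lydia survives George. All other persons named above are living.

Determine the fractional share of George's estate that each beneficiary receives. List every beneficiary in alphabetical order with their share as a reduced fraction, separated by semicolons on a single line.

Beatrice, as surviving spouse, takes 1/3.
The remaining 2/3 passes to George's descendants per stirpes.
The 2/3 is divided into 4 equal shares of 1/6 among Kenneth, Albert, Oliver, Lydia.
Kenneth predeceased; the 1/6 allotted to Kenneth's branch passes to Kenneth's issue by representation.
The 1/6 is divided into 3 equal shares of 1/18 among Fiona, Martin, Rose.
Fiona is living and takes 1/18.
Martin is living and takes 1/18.
Rose is living and takes 1/18.
Albert is living and takes 1/6.
Oliver is living and takes 1/6.
Lydia is living and takes 1/6.

Albert 1/6; Beatrice 1/3; Fiona 1/18; Lydia 1/6; Martin 1/18; Oliver 1/6; Rose 1/18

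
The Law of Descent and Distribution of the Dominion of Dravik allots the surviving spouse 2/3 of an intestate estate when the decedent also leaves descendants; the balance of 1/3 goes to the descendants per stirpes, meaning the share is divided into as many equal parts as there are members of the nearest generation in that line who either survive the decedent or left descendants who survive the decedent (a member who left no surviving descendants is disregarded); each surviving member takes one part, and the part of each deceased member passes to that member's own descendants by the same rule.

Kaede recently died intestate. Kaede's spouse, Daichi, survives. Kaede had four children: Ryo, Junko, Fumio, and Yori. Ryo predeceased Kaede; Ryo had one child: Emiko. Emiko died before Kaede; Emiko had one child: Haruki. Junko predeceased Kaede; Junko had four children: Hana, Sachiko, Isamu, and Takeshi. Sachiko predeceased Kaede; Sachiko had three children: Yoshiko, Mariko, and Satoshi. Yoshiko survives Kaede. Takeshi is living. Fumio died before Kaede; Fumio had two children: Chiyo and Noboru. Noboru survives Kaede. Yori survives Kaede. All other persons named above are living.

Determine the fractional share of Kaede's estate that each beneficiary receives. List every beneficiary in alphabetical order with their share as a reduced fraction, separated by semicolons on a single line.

Chiyo 1/24; Daichi 2/3; Hana 1/48; Haruki 1/12; Isamu 1/48; Mariko 1/144; Noboru 1/24; Satoshi 1/144; Takeshi 1/48; Yori 1/12; Yoshiko 1/144

Daichi, as surviving spouse, takes 2/3.
The remaining 1/3 passes to Kaede's descendants per stirpes.
The 1/3 is divided into 4 equal shares of 1/12 among Ryo, Junko, Fumio, Yori.
Ryo predeceased; the 1/12 allotted to Ryo's branch passes to Ryo's issue by representation.
Emiko's line is the sole branch at this level, so the full 1/12 passes to Emiko's issue by representation.
Haruki is the sole taker at this level and receives the full 1/12.
Junko predeceased; the 1/12 allotted to Junko's branch passes to Junko's issue by representation.
The 1/12 is divided into 4 equal shares of 1/48 among Hana, Sachiko, Isamu, Takeshi.
Hana is living and takes 1/48.
Sachiko predeceased; the 1/48 allotted to Sachiko's branch passes to Sachiko's issue by representation.
The 1/48 is divided into 3 equal shares of 1/144 among Yoshiko, Mariko, Satoshi.
Yoshiko is living and takes 1/144.
Mariko is living and takes 1/144.
Satoshi is living and takes 1/144.
Isamu is living and takes 1/48.
Takeshi is living and takes 1/48.
Fumio predeceased; the 1/12 allotted to Fumio's branch passes to Fumio's issue by representation.
The 1/12 is divided into 2 equal shares of 1/24 among Chiyo, Noboru.
Chiyo is living and takes 1/24.
Noboru is living and takes 1/24.
Yori is living and takes 1/12.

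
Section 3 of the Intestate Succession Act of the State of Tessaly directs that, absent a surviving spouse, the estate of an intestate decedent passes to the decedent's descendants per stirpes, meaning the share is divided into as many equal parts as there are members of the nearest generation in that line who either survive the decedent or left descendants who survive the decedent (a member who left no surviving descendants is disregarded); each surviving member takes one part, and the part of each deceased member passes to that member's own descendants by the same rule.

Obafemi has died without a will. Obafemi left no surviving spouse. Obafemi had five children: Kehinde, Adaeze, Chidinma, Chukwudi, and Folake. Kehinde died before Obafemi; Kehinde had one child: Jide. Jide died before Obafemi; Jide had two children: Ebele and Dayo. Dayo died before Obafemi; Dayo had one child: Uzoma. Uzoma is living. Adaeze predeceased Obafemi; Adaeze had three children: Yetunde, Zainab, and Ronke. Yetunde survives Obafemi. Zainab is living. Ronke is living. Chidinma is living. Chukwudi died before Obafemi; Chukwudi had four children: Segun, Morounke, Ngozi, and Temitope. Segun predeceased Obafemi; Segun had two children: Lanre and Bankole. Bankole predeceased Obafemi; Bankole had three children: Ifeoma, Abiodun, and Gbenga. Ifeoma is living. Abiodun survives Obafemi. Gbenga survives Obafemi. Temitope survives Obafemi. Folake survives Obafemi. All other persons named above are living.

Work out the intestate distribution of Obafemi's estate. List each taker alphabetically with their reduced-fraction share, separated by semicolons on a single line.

There is no surviving spouse, so the entire estate passes to Obafemi's descendants per stirpes.
The estate is divided into 5 equal shares of 1/5 among Kehinde, Adaeze, Chidinma, Chukwudi, Folake.
Kehinde predeceased; the 1/5 allotted to Kehinde's branch passes to Kehinde's issue by representation.
Jide's line is the sole branch at this level, so the full 1/5 passes to Jide's issue by representation.
The 1/5 is divided into 2 equal shares of 1/10 among Ebele, Dayo.
Ebele is living and takes 1/10.
Dayo predeceased; the 1/10 allotted to Dayo's branch passes to Dayo's issue by representation.
Uzoma is the sole taker at this level and receives the full 1/10.
Adaeze predeceased; the 1/5 allotted to Adaeze's branch passes to Adaeze's issue by representation.
The 1/5 is divided into 3 equal shares of 1/15 among Yetunde, Zainab, Ronke.
Yetunde is living and takes 1/15.
Zainab is living and takes 1/15.
Ronke is living and takes 1/15.
Chidinma is living and takes 1/5.
Chukwudi predeceased; the 1/5 allotted to Chukwudi's branch passes to Chukwudi's issue by representation.
The 1/5 is divided into 4 equal shares of 1/20 among Segun, Morounke, Ngozi, Temitope.
Segun predeceased; the 1/20 allotted to Segun's branch passes to Segun's issue by representation.
The 1/20 is divided into 2 equal shares of 1/40 among Lanre, Bankole.
Lanre is living and takes 1/40.
Bankole predeceased; the 1/40 allotted to Bankole's branch passes to Bankole's issue by representation.
The 1/40 is divided into 3 equal shares of 1/120 among Ifeoma, Abiodun, Gbenga.
Ifeoma is living and takes 1/120.
Abiodun is living and takes 1/120.
Gbenga is living and takes 1/120.
Morounke is living and takes 1/20.
Ngozi is living and takes 1/20.
Temitope is living and takes 1/20.
Folake is living and takes 1/5.

Abiodun 1/120; Chidinma 1/5; Ebele 1/10; Folake 1/5; Gbenga 1/120; Ifeoma 1/120; Lanre 1/40; Morounke 1/20; Ngozi 1/20; Ronke 1/15; Temitope 1/20; Uzoma 1/10; Yetunde 1/15; Zainab 1/15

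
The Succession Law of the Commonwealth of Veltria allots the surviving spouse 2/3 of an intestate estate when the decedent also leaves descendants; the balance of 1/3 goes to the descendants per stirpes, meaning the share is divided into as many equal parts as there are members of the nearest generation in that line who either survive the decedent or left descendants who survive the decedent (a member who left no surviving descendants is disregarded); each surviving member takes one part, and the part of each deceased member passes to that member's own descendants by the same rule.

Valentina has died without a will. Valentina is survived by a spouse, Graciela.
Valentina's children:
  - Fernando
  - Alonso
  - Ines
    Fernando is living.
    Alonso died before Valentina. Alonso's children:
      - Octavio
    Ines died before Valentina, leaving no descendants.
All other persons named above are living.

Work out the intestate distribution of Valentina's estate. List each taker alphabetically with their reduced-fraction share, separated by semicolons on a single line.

Fernando 1/6; Graciela 2/3; Octavio 1/6

Graciela, as surviving spouse, takes 2/3.
The remaining 1/3 passes to Valentina's descendants per stirpes.
Ines left no surviving issue, so that branch lapses and is disregarded.
The 1/3 is divided into 2 equal shares of 1/6 among Fernando, Alonso.
Fernando is living and takes 1/6.
Alonso predeceased; the 1/6 allotted to Alonso's branch passes to Alonso's issue by representation.
Octavio is the sole taker at this level and receives the full 1/6.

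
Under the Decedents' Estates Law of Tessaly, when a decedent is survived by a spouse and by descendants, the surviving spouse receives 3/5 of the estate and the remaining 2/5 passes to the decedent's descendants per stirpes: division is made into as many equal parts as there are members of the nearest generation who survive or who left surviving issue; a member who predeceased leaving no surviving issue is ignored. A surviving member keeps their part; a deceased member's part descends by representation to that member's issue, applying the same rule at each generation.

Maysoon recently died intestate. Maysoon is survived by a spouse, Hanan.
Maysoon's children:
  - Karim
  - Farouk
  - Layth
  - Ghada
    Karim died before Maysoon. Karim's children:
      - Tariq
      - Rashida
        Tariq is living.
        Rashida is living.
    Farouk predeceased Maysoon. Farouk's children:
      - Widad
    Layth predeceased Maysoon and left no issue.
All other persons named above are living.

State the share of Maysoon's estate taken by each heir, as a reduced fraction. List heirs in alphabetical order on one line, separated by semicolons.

Ghada 2/15; Hanan 3/5; Rashida 1/15; Tariq 1/15; Widad 2/15

Hanan, as surviving spouse, takes 3/5.
The remaining 2/5 passes to Maysoon's descendants per stirpes.
Layth left no surviving issue, so that branch lapses and is disregarded.
The 2/5 is divided into 3 equal shares of 2/15 among Karim, Farouk, Ghada.
Karim predeceased; the 2/15 allotted to Karim's branch passes to Karim's issue by representation.
The 2/15 is divided into 2 equal shares of 1/15 among Tariq, Rashida.
Tariq is living and takes 1/15.
Rashida is living and takes 1/15.
Farouk predeceased; the 2/15 allotted to Farouk's branch passes to Farouk's issue by representation.
Widad is the sole taker at this level and receives the full 2/15.
Ghada is living and takes 2/15.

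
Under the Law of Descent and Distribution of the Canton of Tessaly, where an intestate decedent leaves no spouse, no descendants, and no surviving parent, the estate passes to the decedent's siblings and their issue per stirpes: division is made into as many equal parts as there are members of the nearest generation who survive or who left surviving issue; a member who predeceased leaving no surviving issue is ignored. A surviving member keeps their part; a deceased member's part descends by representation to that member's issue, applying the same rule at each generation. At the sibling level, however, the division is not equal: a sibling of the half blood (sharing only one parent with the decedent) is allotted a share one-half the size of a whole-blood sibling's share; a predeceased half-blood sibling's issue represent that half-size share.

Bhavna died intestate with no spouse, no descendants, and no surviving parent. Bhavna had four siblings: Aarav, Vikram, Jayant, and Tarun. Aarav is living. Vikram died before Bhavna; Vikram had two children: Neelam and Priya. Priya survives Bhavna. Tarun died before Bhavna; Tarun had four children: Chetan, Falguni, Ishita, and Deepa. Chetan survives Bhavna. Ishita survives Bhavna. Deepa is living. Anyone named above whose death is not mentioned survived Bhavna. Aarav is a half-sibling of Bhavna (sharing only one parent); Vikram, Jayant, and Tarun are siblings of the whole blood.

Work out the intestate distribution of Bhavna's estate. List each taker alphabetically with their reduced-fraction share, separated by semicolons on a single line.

No spouse, descendants, or parent survives, so the estate passes to Bhavna's siblings per stirpes.
Half-blood siblings count for one-half the weight of whole-blood siblings at the initial division.
Dividing 1 in proportion to weights (total weight 7/2): Aarav (weight 1/2) → 1/7; Vikram (weight 1) → 2/7; Jayant (weight 1) → 2/7; Tarun (weight 1) → 2/7.
Aarav is living and takes 1/7.
Vikram predeceased; the 2/7 allotted to Vikram's branch passes to Vikram's issue by representation.
The 2/7 is divided into 2 equal shares of 1/7 among Neelam, Priya.
Neelam is living and takes 1/7.
Priya is living and takes 1/7.
Jayant is living and takes 2/7.
Tarun predeceased; the 2/7 allotted to Tarun's branch passes to Tarun's issue by representation.
The 2/7 is divided into 4 equal shares of 1/14 among Chetan, Falguni, Ishita, Deepa.
Chetan is living and takes 1/14.
Falguni is living and takes 1/14.
Ishita is living and takes 1/14.
Deepa is living and takes 1/14.

Aarav 1/7; Chetan 1/14; Deepa 1/14; Falguni 1/14; Ishita 1/14; Jayant 2/7; Neelam 1/7; Priya 1/7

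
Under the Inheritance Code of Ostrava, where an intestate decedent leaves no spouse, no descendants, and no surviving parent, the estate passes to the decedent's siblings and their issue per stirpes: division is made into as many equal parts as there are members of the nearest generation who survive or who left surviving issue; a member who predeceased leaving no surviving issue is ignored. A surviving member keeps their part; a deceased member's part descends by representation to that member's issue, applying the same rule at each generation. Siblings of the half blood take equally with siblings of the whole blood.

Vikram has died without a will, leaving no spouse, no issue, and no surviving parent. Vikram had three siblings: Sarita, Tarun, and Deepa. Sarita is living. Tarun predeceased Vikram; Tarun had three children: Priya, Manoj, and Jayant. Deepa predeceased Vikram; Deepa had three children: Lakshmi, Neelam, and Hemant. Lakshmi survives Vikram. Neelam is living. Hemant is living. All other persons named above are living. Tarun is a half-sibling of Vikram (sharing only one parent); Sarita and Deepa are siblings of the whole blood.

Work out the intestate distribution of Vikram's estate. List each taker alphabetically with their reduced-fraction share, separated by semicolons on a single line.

No spouse, descendants, or parent survives, so the estate passes to Vikram's siblings per stirpes.
Half-blood and whole-blood siblings take equally under the stated rule.
The estate is divided into 3 equal shares of 1/3 among Sarita, Tarun, Deepa.
Sarita is living and takes 1/3.
Tarun predeceased; the 1/3 allotted to Tarun's branch passes to Tarun's issue by representation.
The 1/3 is divided into 3 equal shares of 1/9 among Priya, Manoj, Jayant.
Priya is living and takes 1/9.
Manoj is living and takes 1/9.
Jayant is living and takes 1/9.
Deepa predeceased; the 1/3 allotted to Deepa's branch passes to Deepa's issue by representation.
The 1/3 is divided into 3 equal shares of 1/9 among Lakshmi, Neelam, Hemant.
Lakshmi is living and takes 1/9.
Neelam is living and takes 1/9.
Hemant is living and takes 1/9.

Hemant 1/9; Jayant 1/9; Lakshmi 1/9; Manoj 1/9; Neelam 1/9; Priya 1/9; Sarita 1/3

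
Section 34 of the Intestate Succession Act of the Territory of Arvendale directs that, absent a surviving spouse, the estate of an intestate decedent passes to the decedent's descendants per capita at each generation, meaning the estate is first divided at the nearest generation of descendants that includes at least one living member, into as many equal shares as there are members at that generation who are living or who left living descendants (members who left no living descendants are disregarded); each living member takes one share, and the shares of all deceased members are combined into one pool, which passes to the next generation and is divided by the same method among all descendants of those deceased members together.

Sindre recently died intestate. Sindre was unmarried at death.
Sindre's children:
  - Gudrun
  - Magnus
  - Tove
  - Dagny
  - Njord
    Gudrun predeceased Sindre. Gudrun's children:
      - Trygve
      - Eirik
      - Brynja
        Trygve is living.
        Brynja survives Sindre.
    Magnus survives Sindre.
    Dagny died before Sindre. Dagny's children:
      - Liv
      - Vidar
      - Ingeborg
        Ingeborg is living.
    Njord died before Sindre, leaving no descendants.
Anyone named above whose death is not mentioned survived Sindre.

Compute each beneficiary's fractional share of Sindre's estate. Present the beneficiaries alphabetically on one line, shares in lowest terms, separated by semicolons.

There is no surviving spouse, so the entire estate passes to Sindre's descendants per capita at each generation.
At generation 1 (Gudrun, Magnus, Tove, Dagny) there are 4 shares of (1)/4 = 1/4 each.
Living: Magnus and Tove — each takes 1/4.
Deceased: Gudrun and Dagny. Their combined 1/2 is pooled and carried to generation 2.
At generation 2 (Trygve, Eirik, Brynja, Liv, Vidar, Ingeborg) there are 6 shares of (1/2)/6 = 1/12 each.
Living: Trygve, Eirik, Brynja, Liv, Vidar, and Ingeborg — each takes 1/12.

Brynja 1/12; Eirik 1/12; Ingeborg 1/12; Liv 1/12; Magnus 1/4; Tove 1/4; Trygve 1/12; Vidar 1/12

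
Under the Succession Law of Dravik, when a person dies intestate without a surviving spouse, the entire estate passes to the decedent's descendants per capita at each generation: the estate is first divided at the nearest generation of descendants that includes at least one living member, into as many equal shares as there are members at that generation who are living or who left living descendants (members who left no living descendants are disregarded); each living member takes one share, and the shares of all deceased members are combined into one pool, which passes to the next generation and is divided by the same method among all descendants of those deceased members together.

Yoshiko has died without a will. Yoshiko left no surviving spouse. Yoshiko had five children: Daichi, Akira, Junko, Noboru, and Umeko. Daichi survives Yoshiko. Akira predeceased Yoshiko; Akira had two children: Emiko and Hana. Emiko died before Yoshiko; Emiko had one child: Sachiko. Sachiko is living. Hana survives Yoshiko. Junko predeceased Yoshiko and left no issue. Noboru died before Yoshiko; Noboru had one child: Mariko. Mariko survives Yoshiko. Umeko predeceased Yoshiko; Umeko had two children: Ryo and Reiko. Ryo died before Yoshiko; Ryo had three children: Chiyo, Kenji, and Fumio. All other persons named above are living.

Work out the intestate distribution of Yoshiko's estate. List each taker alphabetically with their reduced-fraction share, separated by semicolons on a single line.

Chiyo 3/40; Daichi 1/4; Fumio 3/40; Hana 3/20; Kenji 3/40; Mariko 3/20; Reiko 3/20; Sachiko 3/40

There is no surviving spouse, so the entire estate passes to Yoshiko's descendants per capita at each generation.
At generation 1 (Daichi, Akira, Noboru, Umeko) there are 4 shares of (1)/4 = 1/4 each.
Living: Daichi — each takes 1/4.
Deceased: Akira, Noboru, and Umeko. Their combined 3/4 is pooled and carried to generation 2.
At generation 2 (Emiko, Hana, Mariko, Ryo, Reiko) there are 5 shares of (3/4)/5 = 3/20 each.
Living: Hana, Mariko, and Reiko — each takes 3/20.
Deceased: Emiko and Ryo. Their combined 3/10 is pooled and carried to generation 3.
At generation 3 (Sachiko, Chiyo, Kenji, Fumio) there are 4 shares of (3/10)/4 = 3/40 each.
Living: Sachiko, Chiyo, Kenji, and Fumio — each takes 3/40.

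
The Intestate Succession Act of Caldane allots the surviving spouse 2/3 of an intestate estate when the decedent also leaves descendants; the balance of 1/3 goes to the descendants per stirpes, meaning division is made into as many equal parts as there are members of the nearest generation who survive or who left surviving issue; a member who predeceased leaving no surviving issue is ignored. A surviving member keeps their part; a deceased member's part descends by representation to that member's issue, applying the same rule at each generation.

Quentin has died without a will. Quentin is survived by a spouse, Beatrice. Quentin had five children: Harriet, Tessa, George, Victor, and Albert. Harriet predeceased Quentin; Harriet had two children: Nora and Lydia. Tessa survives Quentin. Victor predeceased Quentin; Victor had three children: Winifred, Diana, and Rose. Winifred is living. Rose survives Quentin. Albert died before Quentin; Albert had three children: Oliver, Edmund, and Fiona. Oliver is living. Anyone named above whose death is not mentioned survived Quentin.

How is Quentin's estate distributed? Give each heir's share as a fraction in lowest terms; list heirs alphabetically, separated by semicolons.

Beatrice 2/3; Diana 1/45; Edmund 1/45; Fiona 1/45; George 1/15; Lydia 1/30; Nora 1/30; Oliver 1/45; Rose 1/45; Tessa 1/15; Winifred 1/45

Beatrice, as surviving spouse, takes 2/3.
The remaining 1/3 passes to Quentin's descendants per stirpes.
The 1/3 is divided into 5 equal shares of 1/15 among Harriet, Tessa, George, Victor, Albert.
Harriet predeceased; the 1/15 allotted to Harriet's branch passes to Harriet's issue by representation.
The 1/15 is divided into 2 equal shares of 1/30 among Nora, Lydia.
Nora is living and takes 1/30.
Lydia is living and takes 1/30.
Tessa is living and takes 1/15.
George is living and takes 1/15.
Victor predeceased; the 1/15 allotted to Victor's branch passes to Victor's issue by representation.
The 1/15 is divided into 3 equal shares of 1/45 among Winifred, Diana, Rose.
Winifred is living and takes 1/45.
Diana is living and takes 1/45.
Rose is living and takes 1/45.
Albert predeceased; the 1/15 allotted to Albert's branch passes to Albert's issue by representation.
The 1/15 is divided into 3 equal shares of 1/45 among Oliver, Edmund, Fiona.
Oliver is living and takes 1/45.
Edmund is living and takes 1/45.
Fiona is living and takes 1/45.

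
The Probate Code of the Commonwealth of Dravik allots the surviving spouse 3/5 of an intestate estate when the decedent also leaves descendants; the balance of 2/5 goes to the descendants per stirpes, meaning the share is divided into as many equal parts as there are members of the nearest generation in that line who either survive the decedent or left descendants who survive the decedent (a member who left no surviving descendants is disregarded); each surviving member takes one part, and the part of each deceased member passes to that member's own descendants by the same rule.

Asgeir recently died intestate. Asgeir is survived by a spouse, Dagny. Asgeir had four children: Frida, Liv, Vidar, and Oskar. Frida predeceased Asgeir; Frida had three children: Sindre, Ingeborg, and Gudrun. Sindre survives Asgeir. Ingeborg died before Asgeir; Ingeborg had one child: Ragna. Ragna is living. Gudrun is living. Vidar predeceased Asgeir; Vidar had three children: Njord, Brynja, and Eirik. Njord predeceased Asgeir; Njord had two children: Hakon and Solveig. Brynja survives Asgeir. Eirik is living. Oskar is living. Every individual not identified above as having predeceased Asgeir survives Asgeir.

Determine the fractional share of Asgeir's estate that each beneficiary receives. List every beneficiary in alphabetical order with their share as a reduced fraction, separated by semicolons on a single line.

Brynja 1/30; Dagny 3/5; Eirik 1/30; Gudrun 1/30; Hakon 1/60; Liv 1/10; Oskar 1/10; Ragna 1/30; Sindre 1/30; Solveig 1/60

Dagny, as surviving spouse, takes 3/5.
The remaining 2/5 passes to Asgeir's descendants per stirpes.
The 2/5 is divided into 4 equal shares of 1/10 among Frida, Liv, Vidar, Oskar.
Frida predeceased; the 1/10 allotted to Frida's branch passes to Frida's issue by representation.
The 1/10 is divided into 3 equal shares of 1/30 among Sindre, Ingeborg, Gudrun.
Sindre is living and takes 1/30.
Ingeborg predeceased; the 1/30 allotted to Ingeborg's branch passes to Ingeborg's issue by representation.
Ragna is the sole taker at this level and receives the full 1/30.
Gudrun is living and takes 1/30.
Liv is living and takes 1/10.
Vidar predeceased; the 1/10 allotted to Vidar's branch passes to Vidar's issue by representation.
The 1/10 is divided into 3 equal shares of 1/30 among Njord, Brynja, Eirik.
Njord predeceased; the 1/30 allotted to Njord's branch passes to Njord's issue by representation.
The 1/30 is divided into 2 equal shares of 1/60 among Hakon, Solveig.
Hakon is living and takes 1/60.
Solveig is living and takes 1/60.
Brynja is living and takes 1/30.
Eirik is living and takes 1/30.
Oskar is living and takes 1/10.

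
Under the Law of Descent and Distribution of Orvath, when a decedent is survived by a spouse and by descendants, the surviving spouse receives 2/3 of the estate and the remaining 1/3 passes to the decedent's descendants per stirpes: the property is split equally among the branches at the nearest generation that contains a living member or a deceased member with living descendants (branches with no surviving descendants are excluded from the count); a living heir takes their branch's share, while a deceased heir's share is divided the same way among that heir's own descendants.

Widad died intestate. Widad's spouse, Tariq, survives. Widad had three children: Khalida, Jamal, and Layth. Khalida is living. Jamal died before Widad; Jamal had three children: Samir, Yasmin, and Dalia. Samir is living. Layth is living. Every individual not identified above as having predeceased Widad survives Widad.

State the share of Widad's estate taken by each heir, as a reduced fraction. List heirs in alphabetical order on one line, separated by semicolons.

Dalia 1/27; Khalida 1/9; Layth 1/9; Samir 1/27; Tariq 2/3; Yasmin 1/27

Tariq, as surviving spouse, takes 2/3.
The remaining 1/3 passes to Widad's descendants per stirpes.
The 1/3 is divided into 3 equal shares of 1/9 among Khalida, Jamal, Layth.
Khalida is living and takes 1/9.
Jamal predeceased; the 1/9 allotted to Jamal's branch passes to Jamal's issue by representation.
The 1/9 is divided into 3 equal shares of 1/27 among Samir, Yasmin, Dalia.
Samir is living and takes 1/27.
Yasmin is living and takes 1/27.
Dalia is living and takes 1/27.
Layth is living and takes 1/9.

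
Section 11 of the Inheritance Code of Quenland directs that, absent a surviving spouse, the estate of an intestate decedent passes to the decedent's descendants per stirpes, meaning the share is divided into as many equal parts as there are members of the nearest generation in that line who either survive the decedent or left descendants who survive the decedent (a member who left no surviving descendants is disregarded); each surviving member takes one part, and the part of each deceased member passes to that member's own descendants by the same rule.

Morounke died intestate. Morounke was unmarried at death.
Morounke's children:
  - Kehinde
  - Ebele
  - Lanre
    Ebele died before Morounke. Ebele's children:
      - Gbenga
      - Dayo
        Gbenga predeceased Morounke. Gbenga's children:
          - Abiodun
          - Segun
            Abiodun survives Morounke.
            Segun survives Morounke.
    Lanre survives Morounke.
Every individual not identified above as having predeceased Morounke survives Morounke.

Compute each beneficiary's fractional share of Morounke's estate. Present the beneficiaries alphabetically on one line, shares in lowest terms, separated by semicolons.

There is no surviving spouse, so the entire estate passes to Morounke's descendants per stirpes.
The estate is divided into 3 equal shares of 1/3 among Kehinde, Ebele, Lanre.
Kehinde is living and takes 1/3.
Ebele predeceased; the 1/3 allotted to Ebele's branch passes to Ebele's issue by representation.
The 1/3 is divided into 2 equal shares of 1/6 among Gbenga, Dayo.
Gbenga predeceased; the 1/6 allotted to Gbenga's branch passes to Gbenga's issue by representation.
The 1/6 is divided into 2 equal shares of 1/12 among Abiodun, Segun.
Abiodun is living and takes 1/12.
Segun is living and takes 1/12.
Dayo is living and takes 1/6.
Lanre is living and takes 1/3.

Abiodun 1/12; Dayo 1/6; Kehinde 1/3; Lanre 1/3; Segun 1/12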